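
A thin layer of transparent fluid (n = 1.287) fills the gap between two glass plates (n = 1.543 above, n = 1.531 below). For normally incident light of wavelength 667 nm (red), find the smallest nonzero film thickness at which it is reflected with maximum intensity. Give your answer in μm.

Ray reflecting at the top interface goes from n = 1.543 toward n = 1.287: no phase shift.
Ray reflecting at the bottom interface goes from n = 1.287 toward n = 1.531: a half-wave phase shift.
Exactly one π shift → a net half-wave offset.
For bright reflection here: 2 n t = (m + ½) λ.
Minimum at m = 0: t = λ / (4 n) = 667 / (4 × 1.287) = 130 nm.

0.130 μm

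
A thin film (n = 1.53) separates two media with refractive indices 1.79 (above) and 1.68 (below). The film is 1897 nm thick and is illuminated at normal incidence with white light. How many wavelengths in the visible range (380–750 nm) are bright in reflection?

7

Top surface (1.79 → 1.53): reflection off a lower-index medium gives no phase shift.
Bottom surface (1.53 → 1.68): reflection off a higher-index medium gives a half-wave phase shift.
The two reflections differ by half a wavelength.
With one net inversion, constructive interference in reflection requires 2 n t = (m + ½) λ.
λ = 2 n t / (m + ½) = 5805 / (m + ½) nm.
m=7: 774 nm (IR); m=8: 683 nm (visible); m=9: 611 nm (visible); m=10: 553 nm (visible); m=11: 505 nm (visible); m=12: 464 nm (visible); m=13: 430 nm (visible); m=14: 400 nm (visible); m=15: 375 nm (UV).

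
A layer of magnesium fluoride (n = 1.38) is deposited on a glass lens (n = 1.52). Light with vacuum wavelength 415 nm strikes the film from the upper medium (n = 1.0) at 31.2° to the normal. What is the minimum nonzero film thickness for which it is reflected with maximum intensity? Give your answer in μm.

0.162 μm

At the upper boundary (n = 1.0 to n = 1.38) the reflected ray undergoes a half-wave phase shift.
At the lower boundary (n = 1.38 to n = 1.52) the reflected ray undergoes a half-wave phase shift.
Net: no relative phase inversion (both shifts match).
For bright reflection here: 2 n t cos θ_r = m λ.
Snell's law: 1.0 sin 31.2° = 1.38 sin θ_r → sin θ_r = 0.375, cos θ_r = 0.927.
Minimum nonzero at m = 1: t = λ / (2 n cos θ_r) = 415 / (2 × 1.38 × 0.927) = 162 nm.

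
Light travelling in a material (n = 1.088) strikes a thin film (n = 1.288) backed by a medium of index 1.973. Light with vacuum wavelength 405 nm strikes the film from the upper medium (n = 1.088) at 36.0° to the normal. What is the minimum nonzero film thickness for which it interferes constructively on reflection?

181 nm

Ray reflecting at the top interface goes from n = 1.088 toward n = 1.288: a half-wave phase shift.
Bottom surface (1.288 → 1.973): reflection off a higher-index medium gives a half-wave phase shift.
Zero or two π shifts → no net half-wave offset.
For maximum reflection here: 2 n t cos θ_r = m λ.
Snell's law: 1.088 sin 36.0° = 1.288 sin θ_r → sin θ_r = 0.497, cos θ_r = 0.868.
Minimum nonzero at m = 1: t = λ / (2 n cos θ_r) = 405 / (2 × 1.288 × 0.868) = 181 nm.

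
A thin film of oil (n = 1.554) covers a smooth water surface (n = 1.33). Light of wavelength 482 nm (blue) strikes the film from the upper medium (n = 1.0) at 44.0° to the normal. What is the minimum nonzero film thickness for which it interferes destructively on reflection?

Top surface (1.0 → 1.554): reflection off a higher-index medium gives a half-wave phase shift.
Ray reflecting at the bottom interface goes from n = 1.554 toward n = 1.33: no phase shift.
Exactly one π shift → a net half-wave offset.
For minimum reflection here: 2 n t cos θ_r = m λ.
Snell's law: 1.0 sin 44.0° = 1.554 sin θ_r → sin θ_r = 0.447, cos θ_r = 0.895.
Minimum nonzero at m = 1: t = λ / (2 n cos θ_r) = 482 / (2 × 1.554 × 0.895) = 173 nm.

173 nm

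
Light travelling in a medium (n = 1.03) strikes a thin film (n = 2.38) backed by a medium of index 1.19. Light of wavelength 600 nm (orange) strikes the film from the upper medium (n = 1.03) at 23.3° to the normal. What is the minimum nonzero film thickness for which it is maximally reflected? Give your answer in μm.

0.0640 μm

Top surface (1.03 → 2.38): reflection off a higher-index medium gives a half-wave phase shift.
Ray reflecting at the bottom interface goes from n = 2.38 toward n = 1.19: no phase shift.
Exactly one π shift → a net half-wave offset.
With one net inversion, constructive interference in reflection requires 2 n t cos θ_r = (m + ½) λ.
Snell's law: 1.03 sin 23.3° = 2.38 sin θ_r → sin θ_r = 0.171, cos θ_r = 0.985.
Minimum at m = 0: t = λ / (4 n cos θ_r) = 600 / (4 × 2.38 × 0.985) = 64.0 nm.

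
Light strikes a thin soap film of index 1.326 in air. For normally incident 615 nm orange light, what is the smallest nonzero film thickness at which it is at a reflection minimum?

232 nm

At the upper boundary (n = 1.0 to n = 1.326) the reflected ray undergoes a half-wave phase shift.
Bottom surface (1.326 → 1.0): reflection off a lower-index medium gives no phase shift.
Exactly one π shift → a net half-wave offset.
So the condition for destructive reflection is 2 n t = m λ.
The smallest nonzero thickness corresponds to m = 1: t = m λ / (2 n) = 1.00 × 615 / (2 × 1.326) = 232 nm.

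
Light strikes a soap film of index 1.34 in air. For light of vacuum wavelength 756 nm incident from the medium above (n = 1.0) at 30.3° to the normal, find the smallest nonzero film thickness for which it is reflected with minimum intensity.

Top surface (1.0 → 1.34): reflection off a higher-index medium gives a half-wave phase shift.
Ray reflecting at the bottom interface goes from n = 1.34 toward n = 1.0: no phase shift.
The two reflections differ by half a wavelength.
For dark reflection here: 2 n t cos θ_r = m λ.
Snell's law: 1.0 sin 30.3° = 1.34 sin θ_r → sin θ_r = 0.377, cos θ_r = 0.926.
Minimum nonzero at m = 1: t = λ / (2 n cos θ_r) = 756 / (2 × 1.34 × 0.926) = 304 nm.

304 nm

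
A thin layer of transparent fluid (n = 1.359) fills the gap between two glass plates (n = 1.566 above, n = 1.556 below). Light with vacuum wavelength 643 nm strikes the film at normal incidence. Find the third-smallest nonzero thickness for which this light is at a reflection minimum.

At the upper boundary (n = 1.566 to n = 1.359) the reflected ray undergoes no phase shift.
At the lower boundary (n = 1.359 to n = 1.556) the reflected ray undergoes a half-wave phase shift.
Net: one phase inversion between the two reflected rays.
So the condition for destructive reflection is 2 n t = m λ.
The third-smallest nonzero thickness corresponds to m = 3: t = m λ / (2 n) = 3.00 × 643 / (2 × 1.359) = 710 nm.

710 nm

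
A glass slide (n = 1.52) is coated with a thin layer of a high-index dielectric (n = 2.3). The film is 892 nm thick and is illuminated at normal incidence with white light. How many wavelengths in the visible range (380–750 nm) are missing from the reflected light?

5

Top surface (1.0 → 2.3): reflection off a higher-index medium gives a half-wave phase shift.
At the lower boundary (n = 2.3 to n = 1.52) the reflected ray undergoes no phase shift.
Net: one phase inversion between the two reflected rays.
With one net inversion, destructive interference in reflection requires 2 n t = m λ.
λ = 2 n t / m = 4103 / m nm.
m=5: 821 nm (IR); m=6: 684 nm (visible); m=7: 586 nm (visible); m=8: 513 nm (visible); m=9: 456 nm (visible); m=10: 410 nm (visible); m=11: 373 nm (UV).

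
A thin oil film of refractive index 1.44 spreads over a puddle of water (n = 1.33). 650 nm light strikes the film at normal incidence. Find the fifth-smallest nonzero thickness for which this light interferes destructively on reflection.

1128 nm

Ray reflecting at the top interface goes from n = 1.0 toward n = 1.44: a half-wave phase shift.
Bottom surface (1.44 → 1.33): reflection off a lower-index medium gives no phase shift.
Net: one phase inversion between the two reflected rays.
So the condition for destructive reflection is 2 n t = m λ.
The fifth-smallest nonzero thickness corresponds to m = 5: t = m λ / (2 n) = 5.00 × 650 / (2 × 1.44) = 1128 nm.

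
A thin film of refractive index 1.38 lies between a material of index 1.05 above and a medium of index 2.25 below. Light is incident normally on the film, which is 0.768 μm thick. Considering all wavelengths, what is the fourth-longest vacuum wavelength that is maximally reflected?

At the upper boundary (n = 1.05 to n = 1.38) the reflected ray undergoes a half-wave phase shift.
Bottom surface (1.38 → 2.25): reflection off a higher-index medium gives a half-wave phase shift.
Zero or two π shifts → no net half-wave offset.
For bright reflection here: 2 n t = m λ.
λ = 2 n t / m. The fourth-longest wavelength is m = 4: λ = 2 × 1.38 × 768 / 4.00 = 530 nm.

530 nm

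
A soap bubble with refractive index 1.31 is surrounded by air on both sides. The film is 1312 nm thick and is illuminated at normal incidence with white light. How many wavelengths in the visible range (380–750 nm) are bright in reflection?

4

Ray reflecting at the top interface goes from n = 1.0 toward n = 1.31: a half-wave phase shift.
Bottom surface (1.31 → 1.0): reflection off a lower-index medium gives no phase shift.
Net: one phase inversion between the two reflected rays.
For strong reflection here: 2 n t = (m + ½) λ.
λ = 2 n t / (m + ½) = 3437 / (m + ½) nm.
m=4: 764 nm (IR); m=5: 625 nm (visible); m=6: 529 nm (visible); m=7: 458 nm (visible); m=8: 404 nm (visible); m=9: 362 nm (UV).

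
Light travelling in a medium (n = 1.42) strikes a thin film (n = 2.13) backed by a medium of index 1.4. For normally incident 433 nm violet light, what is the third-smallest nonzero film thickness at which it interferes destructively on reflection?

305 nm

Top surface (1.42 → 2.13): reflection off a higher-index medium gives a half-wave phase shift.
At the lower boundary (n = 2.13 to n = 1.4) the reflected ray undergoes no phase shift.
Net: one phase inversion between the two reflected rays.
For minimum reflection here: 2 n t = m λ.
The third-smallest nonzero thickness corresponds to m = 3: t = m λ / (2 n) = 3.00 × 433 / (2 × 2.13) = 305 nm.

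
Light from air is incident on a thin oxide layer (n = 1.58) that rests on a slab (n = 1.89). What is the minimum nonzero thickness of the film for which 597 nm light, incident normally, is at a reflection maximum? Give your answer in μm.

At the upper boundary (n = 1.0 to n = 1.58) the reflected ray undergoes a half-wave phase shift.
Bottom surface (1.58 → 1.89): reflection off a higher-index medium gives a half-wave phase shift.
The two reflections carry the same phase change, so no net offset.
For bright reflection here: 2 n t = m λ.
Minimum nonzero at m = 1: t = λ / (2 n) = 597 / (2 × 1.58) = 189 nm.

0.189 μm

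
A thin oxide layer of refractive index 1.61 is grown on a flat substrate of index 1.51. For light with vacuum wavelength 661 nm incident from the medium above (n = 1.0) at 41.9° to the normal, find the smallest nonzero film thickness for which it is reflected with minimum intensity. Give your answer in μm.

0.226 μm

Top surface (1.0 → 1.61): reflection off a higher-index medium gives a half-wave phase shift.
At the lower boundary (n = 1.61 to n = 1.51) the reflected ray undergoes no phase shift.
Net: one phase inversion between the two reflected rays.
With one net inversion, destructive interference in reflection requires 2 n t cos θ_r = m λ.
Snell's law: 1.0 sin 41.9° = 1.61 sin θ_r → sin θ_r = 0.415, cos θ_r = 0.910.
Minimum nonzero at m = 1: t = λ / (2 n cos θ_r) = 661 / (2 × 1.61 × 0.910) = 226 nm.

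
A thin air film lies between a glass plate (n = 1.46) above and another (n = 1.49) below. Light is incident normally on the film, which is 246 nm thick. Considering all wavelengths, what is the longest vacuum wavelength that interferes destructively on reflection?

At the upper boundary (n = 1.46 to n = 1.0) the reflected ray undergoes no phase shift.
Bottom surface (1.0 → 1.49): reflection off a higher-index medium gives a half-wave phase shift.
Exactly one π shift → a net half-wave offset.
So the condition for destructive reflection is 2 n t = m λ.
λ = 2 n t / m. The longest wavelength is m = 1: λ = 2 × 1.0 × 246 / 1.00 = 492 nm.

492 nm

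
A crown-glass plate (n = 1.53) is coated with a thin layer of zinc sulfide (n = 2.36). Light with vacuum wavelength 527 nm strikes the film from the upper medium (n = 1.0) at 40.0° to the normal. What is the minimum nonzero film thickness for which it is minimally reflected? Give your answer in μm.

0.116 μm

Ray reflecting at the top interface goes from n = 1.0 toward n = 2.36: a half-wave phase shift.
At the lower boundary (n = 2.36 to n = 1.53) the reflected ray undergoes no phase shift.
Exactly one π shift → a net half-wave offset.
With one net inversion, destructive interference in reflection requires 2 n t cos θ_r = m λ.
Snell's law: 1.0 sin 40.0° = 2.36 sin θ_r → sin θ_r = 0.272, cos θ_r = 0.962.
Minimum nonzero at m = 1: t = λ / (2 n cos θ_r) = 527 / (2 × 2.36 × 0.962) = 116 nm.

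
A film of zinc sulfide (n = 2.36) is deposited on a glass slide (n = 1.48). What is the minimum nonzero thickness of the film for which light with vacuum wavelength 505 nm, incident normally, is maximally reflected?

53.5 nm

Ray reflecting at the top interface goes from n = 1.0 toward n = 2.36: a half-wave phase shift.
Bottom surface (2.36 → 1.48): reflection off a lower-index medium gives no phase shift.
The two reflections differ by half a wavelength.
With one net inversion, constructive interference in reflection requires 2 n t = (m + ½) λ.
Minimum at m = 0: t = λ / (4 n) = 505 / (4 × 2.36) = 53.5 nm.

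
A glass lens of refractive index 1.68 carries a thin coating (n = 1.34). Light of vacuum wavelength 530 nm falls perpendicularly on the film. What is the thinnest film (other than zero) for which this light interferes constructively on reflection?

At the upper boundary (n = 1.0 to n = 1.34) the reflected ray undergoes a half-wave phase shift.
At the lower boundary (n = 1.34 to n = 1.68) the reflected ray undergoes a half-wave phase shift.
Net: no relative phase inversion (both shifts match).
So the condition for constructive reflection is 2 n t = m λ.
Minimum nonzero at m = 1: t = λ / (2 n) = 530 / (2 × 1.34) = 198 nm.

198 nm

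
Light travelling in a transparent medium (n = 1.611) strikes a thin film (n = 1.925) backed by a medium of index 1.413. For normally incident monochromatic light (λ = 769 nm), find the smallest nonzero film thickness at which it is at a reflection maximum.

Top surface (1.611 → 1.925): reflection off a higher-index medium gives a half-wave phase shift.
At the lower boundary (n = 1.925 to n = 1.413) the reflected ray undergoes no phase shift.
Exactly one π shift → a net half-wave offset.
For bright reflection here: 2 n t = (m + ½) λ.
Minimum at m = 0: t = λ / (4 n) = 769 / (4 × 1.925) = 99.9 nm.

99.9 nm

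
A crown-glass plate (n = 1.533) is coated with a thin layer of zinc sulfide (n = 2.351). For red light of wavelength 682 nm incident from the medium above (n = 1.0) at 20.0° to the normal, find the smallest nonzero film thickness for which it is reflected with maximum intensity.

Ray reflecting at the top interface goes from n = 1.0 toward n = 2.351: a half-wave phase shift.
At the lower boundary (n = 2.351 to n = 1.533) the reflected ray undergoes no phase shift.
Net: one phase inversion between the two reflected rays.
For maximum reflection here: 2 n t cos θ_r = (m + ½) λ.
Snell's law: 1.0 sin 20.0° = 2.351 sin θ_r → sin θ_r = 0.145, cos θ_r = 0.989.
Minimum at m = 0: t = λ / (4 n cos θ_r) = 682 / (4 × 2.351 × 0.989) = 73.3 nm.

73.3 nm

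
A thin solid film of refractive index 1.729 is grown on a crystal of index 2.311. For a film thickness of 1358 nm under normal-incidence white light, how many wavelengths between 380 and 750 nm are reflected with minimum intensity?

At the upper boundary (n = 1.0 to n = 1.729) the reflected ray undergoes a half-wave phase shift.
At the lower boundary (n = 1.729 to n = 2.311) the reflected ray undergoes a half-wave phase shift.
The two reflections carry the same phase change, so no net offset.
With no net inversion, destructive interference in reflection requires 2 n t = (m + ½) λ.
λ = 2 n t / (m + ½) = 4696 / (m + ½) nm.
m=5: 854 nm (IR); m=6: 722 nm (visible); m=7: 626 nm (visible); m=8: 552 nm (visible); m=9: 494 nm (visible); m=10: 447 nm (visible); m=11: 408 nm (visible); m=12: 376 nm (UV).

6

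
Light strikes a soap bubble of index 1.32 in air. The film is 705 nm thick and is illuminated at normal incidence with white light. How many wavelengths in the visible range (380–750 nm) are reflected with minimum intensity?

2

Ray reflecting at the top interface goes from n = 1.0 toward n = 1.32: a half-wave phase shift.
Bottom surface (1.32 → 1.0): reflection off a lower-index medium gives no phase shift.
The two reflections differ by half a wavelength.
So the condition for destructive reflection is 2 n t = m λ.
λ = 2 n t / m = 1861 / m nm.
m=2: 931 nm (IR); m=3: 620 nm (visible); m=4: 465 nm (visible); m=5: 372 nm (UV).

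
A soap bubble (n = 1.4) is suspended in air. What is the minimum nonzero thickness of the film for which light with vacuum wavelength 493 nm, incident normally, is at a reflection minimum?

At the upper boundary (n = 1.0 to n = 1.4) the reflected ray undergoes a half-wave phase shift.
At the lower boundary (n = 1.4 to n = 1.0) the reflected ray undergoes no phase shift.
Net: one phase inversion between the two reflected rays.
So the condition for destructive reflection is 2 n t = m λ.
Minimum nonzero at m = 1: t = λ / (2 n) = 493 / (2 × 1.4) = 176 nm.

176 nm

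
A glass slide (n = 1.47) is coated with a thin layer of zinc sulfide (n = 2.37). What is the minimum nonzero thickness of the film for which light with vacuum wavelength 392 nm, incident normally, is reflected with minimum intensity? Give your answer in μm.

0.0827 μm

At the upper boundary (n = 1.0 to n = 2.37) the reflected ray undergoes a half-wave phase shift.
At the lower boundary (n = 2.37 to n = 1.47) the reflected ray undergoes no phase shift.
Net: one phase inversion between the two reflected rays.
For minimum reflection here: 2 n t = m λ.
Minimum nonzero at m = 1: t = λ / (2 n) = 392 / (2 × 2.37) = 82.7 nm.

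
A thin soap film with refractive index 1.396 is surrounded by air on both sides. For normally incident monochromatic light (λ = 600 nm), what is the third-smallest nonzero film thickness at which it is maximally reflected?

Top surface (1.0 → 1.396): reflection off a higher-index medium gives a half-wave phase shift.
Ray reflecting at the bottom interface goes from n = 1.396 toward n = 1.0: no phase shift.
The two reflections differ by half a wavelength.
So the condition for constructive reflection is 2 n t = (m + ½) λ.
The third-smallest nonzero thickness corresponds to m = 2: t = (m + ½) λ / (2 n) = 2.50 × 600 / (2 × 1.396) = 537 nm.

537 nm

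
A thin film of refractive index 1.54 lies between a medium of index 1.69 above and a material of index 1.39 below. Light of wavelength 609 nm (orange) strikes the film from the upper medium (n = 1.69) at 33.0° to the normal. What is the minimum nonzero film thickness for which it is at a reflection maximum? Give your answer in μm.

0.247 μm

At the upper boundary (n = 1.69 to n = 1.54) the reflected ray undergoes no phase shift.
Bottom surface (1.54 → 1.39): reflection off a lower-index medium gives no phase shift.
Net: no relative phase inversion (both shifts match).
With no net inversion, constructive interference in reflection requires 2 n t cos θ_r = m λ.
Snell's law: 1.69 sin 33.0° = 1.54 sin θ_r → sin θ_r = 0.598, cos θ_r = 0.802.
Minimum nonzero at m = 1: t = λ / (2 n cos θ_r) = 609 / (2 × 1.54 × 0.802) = 247 nm.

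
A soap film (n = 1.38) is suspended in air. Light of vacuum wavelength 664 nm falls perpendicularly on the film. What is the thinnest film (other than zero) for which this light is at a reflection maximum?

Top surface (1.0 → 1.38): reflection off a higher-index medium gives a half-wave phase shift.
Ray reflecting at the bottom interface goes from n = 1.38 toward n = 1.0: no phase shift.
Net: one phase inversion between the two reflected rays.
With one net inversion, constructive interference in reflection requires 2 n t = (m + ½) λ.
Minimum at m = 0: t = λ / (4 n) = 664 / (4 × 1.38) = 120 nm.

120 nm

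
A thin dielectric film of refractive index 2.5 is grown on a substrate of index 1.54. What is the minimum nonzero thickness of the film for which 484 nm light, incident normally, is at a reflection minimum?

Top surface (1.0 → 2.5): reflection off a higher-index medium gives a half-wave phase shift.
Bottom surface (2.5 → 1.54): reflection off a lower-index medium gives no phase shift.
The two reflections differ by half a wavelength.
With one net inversion, destructive interference in reflection requires 2 n t = m λ.
Minimum nonzero at m = 1: t = λ / (2 n) = 484 / (2 × 2.5) = 96.8 nm.

96.8 nm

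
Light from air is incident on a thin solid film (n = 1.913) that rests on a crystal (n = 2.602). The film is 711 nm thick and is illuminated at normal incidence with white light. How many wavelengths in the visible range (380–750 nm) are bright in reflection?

4

Ray reflecting at the top interface goes from n = 1.0 toward n = 1.913: a half-wave phase shift.
Ray reflecting at the bottom interface goes from n = 1.913 toward n = 2.602: a half-wave phase shift.
Net: no relative phase inversion (both shifts match).
With no net inversion, constructive interference in reflection requires 2 n t = m λ.
λ = 2 n t / m = 2720 / m nm.
m=3: 907 nm (IR); m=4: 680 nm (visible); m=5: 544 nm (visible); m=6: 453 nm (visible); m=7: 389 nm (visible); m=8: 340 nm (UV).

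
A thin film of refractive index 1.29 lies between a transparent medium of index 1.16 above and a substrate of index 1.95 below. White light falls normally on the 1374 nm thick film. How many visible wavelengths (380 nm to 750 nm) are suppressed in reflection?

4

At the upper boundary (n = 1.16 to n = 1.29) the reflected ray undergoes a half-wave phase shift.
At the lower boundary (n = 1.29 to n = 1.95) the reflected ray undergoes a half-wave phase shift.
Zero or two π shifts → no net half-wave offset.
For weak reflection here: 2 n t = (m + ½) λ.
λ = 2 n t / (m + ½) = 3545 / (m + ½) nm.
m=4: 788 nm (IR); m=5: 645 nm (visible); m=6: 545 nm (visible); m=7: 473 nm (visible); m=8: 417 nm (visible); m=9: 373 nm (UV).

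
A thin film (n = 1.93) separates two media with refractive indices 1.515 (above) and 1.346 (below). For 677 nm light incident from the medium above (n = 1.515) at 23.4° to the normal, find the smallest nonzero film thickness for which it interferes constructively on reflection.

92.3 nm

At the upper boundary (n = 1.515 to n = 1.93) the reflected ray undergoes a half-wave phase shift.
Bottom surface (1.93 → 1.346): reflection off a lower-index medium gives no phase shift.
The two reflections differ by half a wavelength.
With one net inversion, constructive interference in reflection requires 2 n t cos θ_r = (m + ½) λ.
Snell's law: 1.515 sin 23.4° = 1.93 sin θ_r → sin θ_r = 0.312, cos θ_r = 0.950.
Minimum at m = 0: t = λ / (4 n cos θ_r) = 677 / (4 × 1.93 × 0.950) = 92.3 nm.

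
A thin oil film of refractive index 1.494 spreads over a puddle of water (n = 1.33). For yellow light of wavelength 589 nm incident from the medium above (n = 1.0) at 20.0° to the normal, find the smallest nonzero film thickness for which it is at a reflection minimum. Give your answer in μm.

0.202 μm

Ray reflecting at the top interface goes from n = 1.0 toward n = 1.494: a half-wave phase shift.
Ray reflecting at the bottom interface goes from n = 1.494 toward n = 1.33: no phase shift.
Net: one phase inversion between the two reflected rays.
For minimum reflection here: 2 n t cos θ_r = m λ.
Snell's law: 1.0 sin 20.0° = 1.494 sin θ_r → sin θ_r = 0.229, cos θ_r = 0.973.
Minimum nonzero at m = 1: t = λ / (2 n cos θ_r) = 589 / (2 × 1.494 × 0.973) = 202 nm.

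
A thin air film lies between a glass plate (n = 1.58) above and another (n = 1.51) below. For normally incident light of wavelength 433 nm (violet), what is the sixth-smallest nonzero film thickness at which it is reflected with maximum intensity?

Top surface (1.58 → 1.0): reflection off a lower-index medium gives no phase shift.
At the lower boundary (n = 1.0 to n = 1.51) the reflected ray undergoes a half-wave phase shift.
The two reflections differ by half a wavelength.
For maximum reflection here: 2 n t = (m + ½) λ.
The sixth-smallest nonzero thickness corresponds to m = 5: t = (m + ½) λ / (2 n) = 5.50 × 433 / (2 × 1.0) = 1191 nm.

1191 nm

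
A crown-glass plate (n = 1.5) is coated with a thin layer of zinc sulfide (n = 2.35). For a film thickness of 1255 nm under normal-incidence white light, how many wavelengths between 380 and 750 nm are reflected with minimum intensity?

At the upper boundary (n = 1.0 to n = 2.35) the reflected ray undergoes a half-wave phase shift.
Ray reflecting at the bottom interface goes from n = 2.35 toward n = 1.5: no phase shift.
Net: one phase inversion between the two reflected rays.
So the condition for destructive reflection is 2 n t = m λ.
λ = 2 n t / m = 5899 / m nm.
m=7: 843 nm (IR); m=8: 737 nm (visible); m=9: 655 nm (visible); m=10: 590 nm (visible); m=11: 536 nm (visible); m=12: 492 nm (visible); m=13: 454 nm (visible); m=14: 421 nm (visible); m=15: 393 nm (visible); m=16: 369 nm (UV).

8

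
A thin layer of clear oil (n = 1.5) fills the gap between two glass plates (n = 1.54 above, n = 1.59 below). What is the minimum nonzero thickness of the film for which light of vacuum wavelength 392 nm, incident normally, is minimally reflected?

131 nm

Ray reflecting at the top interface goes from n = 1.54 toward n = 1.5: no phase shift.
At the lower boundary (n = 1.5 to n = 1.59) the reflected ray undergoes a half-wave phase shift.
Exactly one π shift → a net half-wave offset.
With one net inversion, destructive interference in reflection requires 2 n t = m λ.
Minimum nonzero at m = 1: t = λ / (2 n) = 392 / (2 × 1.5) = 131 nm.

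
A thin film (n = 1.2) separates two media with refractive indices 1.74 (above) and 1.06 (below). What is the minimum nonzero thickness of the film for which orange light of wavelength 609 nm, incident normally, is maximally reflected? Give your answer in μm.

0.254 μm

Ray reflecting at the top interface goes from n = 1.74 toward n = 1.2: no phase shift.
Ray reflecting at the bottom interface goes from n = 1.2 toward n = 1.06: no phase shift.
The two reflections carry the same phase change, so no net offset.
For strong reflection here: 2 n t = m λ.
Minimum nonzero at m = 1: t = λ / (2 n) = 609 / (2 × 1.2) = 254 nm.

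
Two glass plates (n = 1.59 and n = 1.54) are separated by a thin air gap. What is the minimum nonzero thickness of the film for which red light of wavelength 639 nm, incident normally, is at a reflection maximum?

Ray reflecting at the top interface goes from n = 1.59 toward n = 1.0: no phase shift.
At the lower boundary (n = 1.0 to n = 1.54) the reflected ray undergoes a half-wave phase shift.
Net: one phase inversion between the two reflected rays.
With one net inversion, constructive interference in reflection requires 2 n t = (m + ½) λ.
Minimum at m = 0: t = λ / (4 n) = 639 / (4 × 1.0) = 160 nm.

160 nm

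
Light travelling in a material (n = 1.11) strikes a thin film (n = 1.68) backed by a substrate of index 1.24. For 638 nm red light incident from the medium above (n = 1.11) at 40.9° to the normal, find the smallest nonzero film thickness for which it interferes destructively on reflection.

211 nm

Ray reflecting at the top interface goes from n = 1.11 toward n = 1.68: a half-wave phase shift.
Ray reflecting at the bottom interface goes from n = 1.68 toward n = 1.24: no phase shift.
Exactly one π shift → a net half-wave offset.
With one net inversion, destructive interference in reflection requires 2 n t cos θ_r = m λ.
Snell's law: 1.11 sin 40.9° = 1.68 sin θ_r → sin θ_r = 0.433, cos θ_r = 0.902.
Minimum nonzero at m = 1: t = λ / (2 n cos θ_r) = 638 / (2 × 1.68 × 0.902) = 211 nm.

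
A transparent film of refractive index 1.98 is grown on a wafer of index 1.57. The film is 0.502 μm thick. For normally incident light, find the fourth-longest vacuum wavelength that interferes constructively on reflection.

568 nm

Top surface (1.0 → 1.98): reflection off a higher-index medium gives a half-wave phase shift.
At the lower boundary (n = 1.98 to n = 1.57) the reflected ray undergoes no phase shift.
Exactly one π shift → a net half-wave offset.
With one net inversion, constructive interference in reflection requires 2 n t = (m + ½) λ.
λ = 2 n t / (m + ½). The fourth-longest wavelength is m = 3: λ = 2 × 1.98 × 502 / 3.50 = 568 nm.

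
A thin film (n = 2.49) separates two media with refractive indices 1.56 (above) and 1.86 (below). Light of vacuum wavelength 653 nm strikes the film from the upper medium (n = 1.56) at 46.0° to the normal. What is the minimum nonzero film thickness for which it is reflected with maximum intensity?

73.4 nm

Ray reflecting at the top interface goes from n = 1.56 toward n = 2.49: a half-wave phase shift.
Ray reflecting at the bottom interface goes from n = 2.49 toward n = 1.86: no phase shift.
Net: one phase inversion between the two reflected rays.
With one net inversion, constructive interference in reflection requires 2 n t cos θ_r = (m + ½) λ.
Snell's law: 1.56 sin 46.0° = 2.49 sin θ_r → sin θ_r = 0.451, cos θ_r = 0.893.
Minimum at m = 0: t = λ / (4 n cos θ_r) = 653 / (4 × 2.49 × 0.893) = 73.4 nm.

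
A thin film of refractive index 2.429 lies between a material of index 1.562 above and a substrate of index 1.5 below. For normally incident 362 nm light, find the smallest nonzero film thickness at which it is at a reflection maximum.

Top surface (1.562 → 2.429): reflection off a higher-index medium gives a half-wave phase shift.
Bottom surface (2.429 → 1.5): reflection off a lower-index medium gives no phase shift.
The two reflections differ by half a wavelength.
With one net inversion, constructive interference in reflection requires 2 n t = (m + ½) λ.
Minimum at m = 0: t = λ / (4 n) = 362 / (4 × 2.429) = 37.3 nm.

37.3 nm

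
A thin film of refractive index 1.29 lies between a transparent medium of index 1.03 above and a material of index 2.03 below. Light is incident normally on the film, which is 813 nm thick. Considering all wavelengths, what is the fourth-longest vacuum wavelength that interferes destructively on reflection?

Top surface (1.03 → 1.29): reflection off a higher-index medium gives a half-wave phase shift.
At the lower boundary (n = 1.29 to n = 2.03) the reflected ray undergoes a half-wave phase shift.
The two reflections carry the same phase change, so no net offset.
With no net inversion, destructive interference in reflection requires 2 n t = (m + ½) λ.
λ = 2 n t / (m + ½). The fourth-longest wavelength is m = 3: λ = 2 × 1.29 × 813 / 3.50 = 599 nm.

599 nm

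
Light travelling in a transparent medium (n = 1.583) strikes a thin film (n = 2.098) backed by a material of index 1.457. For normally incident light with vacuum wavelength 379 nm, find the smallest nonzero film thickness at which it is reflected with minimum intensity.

Ray reflecting at the top interface goes from n = 1.583 toward n = 2.098: a half-wave phase shift.
Bottom surface (2.098 → 1.457): reflection off a lower-index medium gives no phase shift.
The two reflections differ by half a wavelength.
With one net inversion, destructive interference in reflection requires 2 n t = m λ.
Minimum nonzero at m = 1: t = λ / (2 n) = 379 / (2 × 2.098) = 90.3 nm.

90.3 nm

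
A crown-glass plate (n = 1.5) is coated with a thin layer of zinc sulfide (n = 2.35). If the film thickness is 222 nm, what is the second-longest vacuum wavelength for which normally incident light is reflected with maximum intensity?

At the upper boundary (n = 1.0 to n = 2.35) the reflected ray undergoes a half-wave phase shift.
At the lower boundary (n = 2.35 to n = 1.5) the reflected ray undergoes no phase shift.
Exactly one π shift → a net half-wave offset.
So the condition for constructive reflection is 2 n t = (m + ½) λ.
λ = 2 n t / (m + ½). The second-longest wavelength is m = 1: λ = 2 × 2.35 × 222 / 1.50 = 696 nm.

696 nm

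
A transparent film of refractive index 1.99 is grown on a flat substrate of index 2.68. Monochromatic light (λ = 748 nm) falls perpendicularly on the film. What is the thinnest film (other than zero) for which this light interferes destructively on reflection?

94.0 nm

Ray reflecting at the top interface goes from n = 1.0 toward n = 1.99: a half-wave phase shift.
Ray reflecting at the bottom interface goes from n = 1.99 toward n = 2.68: a half-wave phase shift.
Net: no relative phase inversion (both shifts match).
For dark reflection here: 2 n t = (m + ½) λ.
Minimum at m = 0: t = λ / (4 n) = 748 / (4 × 1.99) = 94.0 nm.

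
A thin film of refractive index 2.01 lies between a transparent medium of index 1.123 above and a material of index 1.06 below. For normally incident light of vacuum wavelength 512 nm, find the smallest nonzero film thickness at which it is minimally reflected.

127 nm

Top surface (1.123 → 2.01): reflection off a higher-index medium gives a half-wave phase shift.
At the lower boundary (n = 2.01 to n = 1.06) the reflected ray undergoes no phase shift.
Net: one phase inversion between the two reflected rays.
So the condition for destructive reflection is 2 n t = m λ.
Minimum nonzero at m = 1: t = λ / (2 n) = 512 / (2 × 2.01) = 127 nm.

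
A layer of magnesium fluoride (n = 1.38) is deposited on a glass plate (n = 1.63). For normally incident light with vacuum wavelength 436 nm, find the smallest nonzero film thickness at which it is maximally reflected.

158 nm

Top surface (1.0 → 1.38): reflection off a higher-index medium gives a half-wave phase shift.
Bottom surface (1.38 → 1.63): reflection off a higher-index medium gives a half-wave phase shift.
Net: no relative phase inversion (both shifts match).
For bright reflection here: 2 n t = m λ.
Minimum nonzero at m = 1: t = λ / (2 n) = 436 / (2 × 1.38) = 158 nm.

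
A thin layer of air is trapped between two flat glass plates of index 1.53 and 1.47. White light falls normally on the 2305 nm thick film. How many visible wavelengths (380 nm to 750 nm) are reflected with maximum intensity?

Top surface (1.53 → 1.0): reflection off a lower-index medium gives no phase shift.
At the lower boundary (n = 1.0 to n = 1.47) the reflected ray undergoes a half-wave phase shift.
Exactly one π shift → a net half-wave offset.
So the condition for constructive reflection is 2 n t = (m + ½) λ.
λ = 2 n t / (m + ½) = 4610 / (m + ½) nm.
m=5: 838 nm (IR); m=6: 709 nm (visible); m=7: 615 nm (visible); m=8: 542 nm (visible); m=9: 485 nm (visible); m=10: 439 nm (visible); m=11: 401 nm (visible); m=12: 369 nm (UV).

6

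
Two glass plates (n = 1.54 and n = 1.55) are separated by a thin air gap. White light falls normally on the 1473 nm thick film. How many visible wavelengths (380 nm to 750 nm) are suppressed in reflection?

Ray reflecting at the top interface goes from n = 1.54 toward n = 1.0: no phase shift.
Bottom surface (1.0 → 1.55): reflection off a higher-index medium gives a half-wave phase shift.
Net: one phase inversion between the two reflected rays.
So the condition for destructive reflection is 2 n t = m λ.
λ = 2 n t / m = 2946 / m nm.
m=3: 982 nm (IR); m=4: 737 nm (visible); m=5: 589 nm (visible); m=6: 491 nm (visible); m=7: 421 nm (visible); m=8: 368 nm (UV).

4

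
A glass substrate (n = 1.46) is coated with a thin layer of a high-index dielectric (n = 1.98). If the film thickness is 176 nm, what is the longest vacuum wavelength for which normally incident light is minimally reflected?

697 nm

Top surface (1.0 → 1.98): reflection off a higher-index medium gives a half-wave phase shift.
Ray reflecting at the bottom interface goes from n = 1.98 toward n = 1.46: no phase shift.
Net: one phase inversion between the two reflected rays.
So the condition for destructive reflection is 2 n t = m λ.
λ = 2 n t / m. The longest wavelength is m = 1: λ = 2 × 1.98 × 176 / 1.00 = 697 nm.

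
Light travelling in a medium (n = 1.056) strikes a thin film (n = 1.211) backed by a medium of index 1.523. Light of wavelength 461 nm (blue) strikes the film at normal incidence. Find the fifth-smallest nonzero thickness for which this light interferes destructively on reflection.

At the upper boundary (n = 1.056 to n = 1.211) the reflected ray undergoes a half-wave phase shift.
Ray reflecting at the bottom interface goes from n = 1.211 toward n = 1.523: a half-wave phase shift.
The two reflections carry the same phase change, so no net offset.
With no net inversion, destructive interference in reflection requires 2 n t = (m + ½) λ.
The fifth-smallest nonzero thickness corresponds to m = 4: t = (m + ½) λ / (2 n) = 4.50 × 461 / (2 × 1.211) = 857 nm.

857 nm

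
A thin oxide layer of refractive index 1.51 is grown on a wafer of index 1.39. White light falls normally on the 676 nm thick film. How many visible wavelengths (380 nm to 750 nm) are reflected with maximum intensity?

Ray reflecting at the top interface goes from n = 1.0 toward n = 1.51: a half-wave phase shift.
Bottom surface (1.51 → 1.39): reflection off a lower-index medium gives no phase shift.
Net: one phase inversion between the two reflected rays.
With one net inversion, constructive interference in reflection requires 2 n t = (m + ½) λ.
λ = 2 n t / (m + ½) = 2042 / (m + ½) nm.
m=2: 817 nm (IR); m=3: 583 nm (visible); m=4: 454 nm (visible); m=5: 371 nm (UV).

2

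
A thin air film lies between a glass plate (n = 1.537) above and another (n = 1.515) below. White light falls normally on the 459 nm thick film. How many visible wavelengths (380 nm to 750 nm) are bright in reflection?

Top surface (1.537 → 1.0): reflection off a lower-index medium gives no phase shift.
Bottom surface (1.0 → 1.515): reflection off a higher-index medium gives a half-wave phase shift.
Net: one phase inversion between the two reflected rays.
For maximum reflection here: 2 n t = (m + ½) λ.
λ = 2 n t / (m + ½) = 918 / (m + ½) nm.
m=0: 1836 nm (IR); m=1: 612 nm (visible); m=2: 367 nm (UV).

1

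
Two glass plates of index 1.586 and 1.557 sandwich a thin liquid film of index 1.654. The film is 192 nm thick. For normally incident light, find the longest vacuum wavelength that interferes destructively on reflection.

635 nm

Top surface (1.586 → 1.654): reflection off a higher-index medium gives a half-wave phase shift.
Bottom surface (1.654 → 1.557): reflection off a lower-index medium gives no phase shift.
The two reflections differ by half a wavelength.
For dark reflection here: 2 n t = m λ.
λ = 2 n t / m. The longest wavelength is m = 1: λ = 2 × 1.654 × 192 / 1.00 = 635 nm.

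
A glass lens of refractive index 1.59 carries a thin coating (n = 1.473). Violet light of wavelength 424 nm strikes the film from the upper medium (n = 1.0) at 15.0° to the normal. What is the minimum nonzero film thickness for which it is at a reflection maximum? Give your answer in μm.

0.146 μm

Top surface (1.0 → 1.473): reflection off a higher-index medium gives a half-wave phase shift.
At the lower boundary (n = 1.473 to n = 1.59) the reflected ray undergoes a half-wave phase shift.
The two reflections carry the same phase change, so no net offset.
With no net inversion, constructive interference in reflection requires 2 n t cos θ_r = m λ.
Snell's law: 1.0 sin 15.0° = 1.473 sin θ_r → sin θ_r = 0.176, cos θ_r = 0.984.
Minimum nonzero at m = 1: t = λ / (2 n cos θ_r) = 424 / (2 × 1.473 × 0.984) = 146 nm.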